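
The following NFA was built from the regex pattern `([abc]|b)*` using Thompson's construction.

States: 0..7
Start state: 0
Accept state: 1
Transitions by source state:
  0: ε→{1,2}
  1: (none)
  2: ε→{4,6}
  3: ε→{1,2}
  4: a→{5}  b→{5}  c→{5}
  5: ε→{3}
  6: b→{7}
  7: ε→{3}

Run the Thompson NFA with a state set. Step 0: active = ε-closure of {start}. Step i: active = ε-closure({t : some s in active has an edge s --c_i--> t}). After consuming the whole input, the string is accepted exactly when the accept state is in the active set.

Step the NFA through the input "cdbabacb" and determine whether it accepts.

Answer: REJECT

Trace:
initial (ε-close {0}): {0,1,2,4,6}
'c' @ 1: {1,2,3,4,5,6}  [accepting]
'd' @ 2: {}  — no active states
rest 'babacb' ignored (set empty)
end set {} — state 1 not in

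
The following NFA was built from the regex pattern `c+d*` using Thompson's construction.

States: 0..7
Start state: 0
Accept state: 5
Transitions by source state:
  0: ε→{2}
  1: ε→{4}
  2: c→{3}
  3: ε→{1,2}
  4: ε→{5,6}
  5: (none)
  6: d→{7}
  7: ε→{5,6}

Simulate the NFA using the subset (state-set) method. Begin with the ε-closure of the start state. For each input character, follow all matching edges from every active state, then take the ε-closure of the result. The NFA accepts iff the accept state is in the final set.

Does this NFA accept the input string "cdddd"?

S₀ = ε-closure({0}) = {0,2}
'c' @ 1: {1,2,3,4,5,6}  [accepting]
'd' @ 2: {5,6,7}  [accepting]
'd' @ 3: {5,6,7}  [accepting]
'd' @ 4: {5,6,7}  [accepting]
'd' @ 5: {5,6,7}  [accepting]
final: {5,6,7}; accept 5 in set

Answer: ACCEPT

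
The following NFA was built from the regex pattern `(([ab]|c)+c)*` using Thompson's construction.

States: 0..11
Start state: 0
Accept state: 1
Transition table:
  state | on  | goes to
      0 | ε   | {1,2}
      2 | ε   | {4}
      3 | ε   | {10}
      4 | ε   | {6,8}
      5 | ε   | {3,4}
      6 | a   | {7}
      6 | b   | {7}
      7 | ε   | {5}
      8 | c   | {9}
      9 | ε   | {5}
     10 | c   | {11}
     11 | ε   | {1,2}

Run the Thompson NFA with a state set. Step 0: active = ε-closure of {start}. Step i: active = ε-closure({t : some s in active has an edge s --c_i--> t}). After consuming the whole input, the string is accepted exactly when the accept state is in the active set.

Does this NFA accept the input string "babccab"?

initial (ε-close {0}): {0,1,2,4,6,8}
'b' @ 1: {3,4,5,6,7,8,10}
'a' @ 2: {3,4,5,6,7,8,10}
'b' @ 3: {3,4,5,6,7,8,10}
'c' @ 4: {1,2,3,4,5,6,8,9,10,11}  ✓accept
'c' @ 5: {1,2,3,4,5,6,8,9,10,11}  ✓accept
'a' @ 6: {3,4,5,6,7,8,10}
'b' @ 7: {3,4,5,6,7,8,10}
final: {3,4,5,6,7,8,10}; accept 1 not in set

Answer: REJECT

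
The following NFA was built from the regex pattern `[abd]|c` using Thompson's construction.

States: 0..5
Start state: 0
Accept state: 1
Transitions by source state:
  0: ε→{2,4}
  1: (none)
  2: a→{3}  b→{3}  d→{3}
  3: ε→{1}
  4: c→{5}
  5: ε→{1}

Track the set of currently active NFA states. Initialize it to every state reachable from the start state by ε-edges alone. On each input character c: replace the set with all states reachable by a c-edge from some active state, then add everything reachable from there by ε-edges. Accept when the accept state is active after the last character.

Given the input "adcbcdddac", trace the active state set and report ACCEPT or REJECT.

Answer: REJECT

Trace:
S₀ = ε-closure({0}) = {0,2,4}
'a' @ 1: {1,3}  (accept∈set)
'd' @ 2: {}  — no active states
rest 'cbcdddac' ignored (set empty)
end set {} — state 1 not in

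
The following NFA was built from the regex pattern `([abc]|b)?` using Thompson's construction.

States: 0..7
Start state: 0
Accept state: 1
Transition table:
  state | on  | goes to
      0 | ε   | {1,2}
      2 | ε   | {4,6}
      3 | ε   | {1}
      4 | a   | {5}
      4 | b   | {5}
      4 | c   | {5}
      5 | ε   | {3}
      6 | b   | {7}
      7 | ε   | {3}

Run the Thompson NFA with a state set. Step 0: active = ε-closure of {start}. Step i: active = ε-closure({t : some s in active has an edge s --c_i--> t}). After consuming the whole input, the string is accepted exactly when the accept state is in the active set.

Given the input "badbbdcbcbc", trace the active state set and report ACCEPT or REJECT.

Answer: REJECT

Derivation:
initial (ε-close {0}): {0,1,2,4,6}
'b' @ 1: {1,3,5,7}  (accept∈set)
'a' @ 2: {}  — no active states
rest 'dbbdcbcbc' ignored (set empty)
after full input: {}  (accept=1 not in)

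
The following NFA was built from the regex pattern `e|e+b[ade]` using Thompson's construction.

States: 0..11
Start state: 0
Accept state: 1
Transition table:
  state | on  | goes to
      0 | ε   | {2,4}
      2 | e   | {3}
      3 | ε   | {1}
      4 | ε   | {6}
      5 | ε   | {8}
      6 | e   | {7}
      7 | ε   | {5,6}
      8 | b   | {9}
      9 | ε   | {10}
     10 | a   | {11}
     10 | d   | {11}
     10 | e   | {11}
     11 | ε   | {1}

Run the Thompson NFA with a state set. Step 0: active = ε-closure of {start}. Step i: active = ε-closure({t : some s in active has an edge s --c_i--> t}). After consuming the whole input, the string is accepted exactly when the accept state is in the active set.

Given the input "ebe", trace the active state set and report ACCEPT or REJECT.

initial (ε-close {0}): {0,2,4,6}
'e' @ 1: {1,3,5,6,7,8}  [accepting]
'b' @ 2: {9,10}
'e' @ 3: {1,11}  [accepting]
final: {1,11}; accept 1 in set

Answer: ACCEPT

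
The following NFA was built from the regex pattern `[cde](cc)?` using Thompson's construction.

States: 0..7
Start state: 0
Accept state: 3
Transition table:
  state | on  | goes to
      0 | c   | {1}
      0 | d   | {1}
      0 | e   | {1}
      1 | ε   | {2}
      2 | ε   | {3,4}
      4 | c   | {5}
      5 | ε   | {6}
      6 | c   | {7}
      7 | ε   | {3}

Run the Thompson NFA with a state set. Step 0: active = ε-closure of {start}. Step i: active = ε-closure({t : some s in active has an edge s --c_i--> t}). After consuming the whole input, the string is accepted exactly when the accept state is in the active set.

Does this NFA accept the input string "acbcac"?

Answer: REJECT

Trace:
start: ε-closure({0}) = {0}
'a' @ 1: {}  — no active states
rest 'cbcac' ignored (set empty)
after full input: {}  (accept=3 not in)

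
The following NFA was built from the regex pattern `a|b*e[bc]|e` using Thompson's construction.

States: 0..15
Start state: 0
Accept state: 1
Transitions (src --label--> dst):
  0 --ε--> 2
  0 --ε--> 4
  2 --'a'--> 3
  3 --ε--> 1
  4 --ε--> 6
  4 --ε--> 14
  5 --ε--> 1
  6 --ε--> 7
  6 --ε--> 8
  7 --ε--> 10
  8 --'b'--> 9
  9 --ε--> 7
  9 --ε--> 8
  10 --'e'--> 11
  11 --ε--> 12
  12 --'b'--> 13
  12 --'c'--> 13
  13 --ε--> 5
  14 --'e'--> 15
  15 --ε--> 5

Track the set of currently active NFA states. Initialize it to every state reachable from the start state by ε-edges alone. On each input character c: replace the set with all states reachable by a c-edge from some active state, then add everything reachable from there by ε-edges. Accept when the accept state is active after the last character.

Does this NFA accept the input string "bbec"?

S₀ = ε-closure({0}) = {0,2,4,6,7,8,10,14}
'b' @ 1: {7,8,9,10}
'b' @ 2: {7,8,9,10}
'e' @ 3: {11,12}
'c' @ 4: {1,5,13}  (accept∈set)
end set {1,5,13} — state 1 in

Answer: ACCEPT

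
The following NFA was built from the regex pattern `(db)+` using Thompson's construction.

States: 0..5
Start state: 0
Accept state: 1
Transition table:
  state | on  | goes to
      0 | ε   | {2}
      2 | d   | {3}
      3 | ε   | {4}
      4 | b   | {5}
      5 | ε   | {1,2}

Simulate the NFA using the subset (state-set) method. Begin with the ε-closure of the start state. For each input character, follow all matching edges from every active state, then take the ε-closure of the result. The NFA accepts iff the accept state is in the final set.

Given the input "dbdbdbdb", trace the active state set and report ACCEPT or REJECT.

S₀ = ε-closure({0}) = {0,2}
'd' @ 1: {3,4}
'b' @ 2: {1,2,5}  ✓accept
'd' @ 3: {3,4}
'b' @ 4: {1,2,5}  ✓accept
'd' @ 5: {3,4}
'b' @ 6: {1,2,5}  ✓accept
'd' @ 7: {3,4}
'b' @ 8: {1,2,5}  ✓accept
final: {1,2,5}; accept 1 in set

Answer: ACCEPT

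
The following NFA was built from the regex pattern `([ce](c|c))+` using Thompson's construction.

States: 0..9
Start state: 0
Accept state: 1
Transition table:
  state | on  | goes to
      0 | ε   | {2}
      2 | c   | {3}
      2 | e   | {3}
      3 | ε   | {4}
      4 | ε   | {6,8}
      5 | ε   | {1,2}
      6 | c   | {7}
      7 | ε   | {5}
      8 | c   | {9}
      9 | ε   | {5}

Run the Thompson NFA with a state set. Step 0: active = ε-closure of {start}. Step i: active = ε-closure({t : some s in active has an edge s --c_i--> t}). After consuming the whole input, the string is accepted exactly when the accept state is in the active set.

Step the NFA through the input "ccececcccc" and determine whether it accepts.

start: ε-closure({0}) = {0,2}
'c' @ 1: {3,4,6,8}
'c' @ 2: {1,2,5,7,9}  (accept∈set)
'e' @ 3: {3,4,6,8}
'c' @ 4: {1,2,5,7,9}  (accept∈set)
'e' @ 5: {3,4,6,8}
'c' @ 6: {1,2,5,7,9}  (accept∈set)
'c' @ 7: {3,4,6,8}
'c' @ 8: {1,2,5,7,9}  (accept∈set)
'c' @ 9: {3,4,6,8}
'c' @ 10: {1,2,5,7,9}  (accept∈set)
end set {1,2,5,7,9} — state 1 in

Answer: ACCEPT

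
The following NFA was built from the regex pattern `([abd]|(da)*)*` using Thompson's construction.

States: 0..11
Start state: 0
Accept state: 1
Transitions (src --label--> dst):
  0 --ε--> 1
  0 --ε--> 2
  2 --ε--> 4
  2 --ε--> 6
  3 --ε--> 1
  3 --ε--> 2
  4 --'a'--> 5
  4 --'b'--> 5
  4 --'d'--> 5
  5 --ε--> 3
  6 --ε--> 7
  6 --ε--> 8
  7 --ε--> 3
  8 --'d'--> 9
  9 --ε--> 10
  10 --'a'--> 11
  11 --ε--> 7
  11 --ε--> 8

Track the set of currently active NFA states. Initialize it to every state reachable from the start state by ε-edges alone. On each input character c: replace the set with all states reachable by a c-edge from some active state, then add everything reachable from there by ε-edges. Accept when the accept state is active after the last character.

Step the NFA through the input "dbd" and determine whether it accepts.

S₀ = ε-closure({0}) = {0,1,2,3,4,6,7,8}
'd' @ 1: {1,2,3,4,5,6,7,8,9,10}  (accept∈set)
'b' @ 2: {1,2,3,4,5,6,7,8}  (accept∈set)
'd' @ 3: {1,2,3,4,5,6,7,8,9,10}  (accept∈set)
end set {1,2,3,4,5,6,7,8,9,10} — state 1 in

Answer: ACCEPT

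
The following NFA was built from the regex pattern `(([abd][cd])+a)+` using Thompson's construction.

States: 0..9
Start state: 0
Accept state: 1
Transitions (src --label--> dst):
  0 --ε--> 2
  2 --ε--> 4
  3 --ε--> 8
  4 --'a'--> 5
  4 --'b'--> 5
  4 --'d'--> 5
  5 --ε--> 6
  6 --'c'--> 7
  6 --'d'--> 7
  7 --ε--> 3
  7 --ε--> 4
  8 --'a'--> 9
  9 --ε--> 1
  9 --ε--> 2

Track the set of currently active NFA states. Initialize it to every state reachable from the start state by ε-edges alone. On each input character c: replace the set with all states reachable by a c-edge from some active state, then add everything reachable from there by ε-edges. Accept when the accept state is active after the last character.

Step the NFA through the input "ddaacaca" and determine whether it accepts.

initial (ε-close {0}): {0,2,4}
'd' @ 1: {5,6}
'd' @ 2: {3,4,7,8}
'a' @ 3: {1,2,4,5,6,9}  [accepting]
'a' @ 4: {5,6}
'c' @ 5: {3,4,7,8}
'a' @ 6: {1,2,4,5,6,9}  [accepting]
'c' @ 7: {3,4,7,8}
'a' @ 8: {1,2,4,5,6,9}  [accepting]
end set {1,2,4,5,6,9} — state 1 in

Answer: ACCEPT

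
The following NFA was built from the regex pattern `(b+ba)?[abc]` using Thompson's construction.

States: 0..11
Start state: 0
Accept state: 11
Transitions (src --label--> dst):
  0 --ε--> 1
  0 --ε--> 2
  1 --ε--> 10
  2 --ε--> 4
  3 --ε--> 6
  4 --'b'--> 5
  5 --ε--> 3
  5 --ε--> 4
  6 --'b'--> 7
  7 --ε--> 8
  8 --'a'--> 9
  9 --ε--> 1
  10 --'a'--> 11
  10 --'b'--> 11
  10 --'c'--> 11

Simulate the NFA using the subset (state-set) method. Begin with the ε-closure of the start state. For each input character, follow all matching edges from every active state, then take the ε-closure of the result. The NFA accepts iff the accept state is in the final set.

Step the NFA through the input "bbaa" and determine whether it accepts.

start: ε-closure({0}) = {0,1,2,4,10}
'b' @ 1: {3,4,5,6,11}  ✓accept
'b' @ 2: {3,4,5,6,7,8}
'a' @ 3: {1,9,10}
'a' @ 4: {11}  ✓accept
end set {11} — state 11 in

Answer: ACCEPT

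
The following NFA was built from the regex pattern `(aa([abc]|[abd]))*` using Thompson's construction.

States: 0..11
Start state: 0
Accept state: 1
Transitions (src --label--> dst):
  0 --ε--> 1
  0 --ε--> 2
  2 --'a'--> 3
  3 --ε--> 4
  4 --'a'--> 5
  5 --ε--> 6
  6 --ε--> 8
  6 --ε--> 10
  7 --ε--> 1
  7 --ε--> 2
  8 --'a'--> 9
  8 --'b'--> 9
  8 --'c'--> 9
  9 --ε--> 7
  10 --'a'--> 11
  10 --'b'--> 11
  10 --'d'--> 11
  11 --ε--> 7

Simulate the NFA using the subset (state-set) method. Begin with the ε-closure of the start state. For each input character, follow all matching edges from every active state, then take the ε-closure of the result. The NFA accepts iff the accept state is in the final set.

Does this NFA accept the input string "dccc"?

initial (ε-close {0}): {0,1,2}
'd' @ 1: {}  — dead — no transitions
rest 'ccc' ignored (set empty)
final: {}; accept 1 not in set

Answer: REJECT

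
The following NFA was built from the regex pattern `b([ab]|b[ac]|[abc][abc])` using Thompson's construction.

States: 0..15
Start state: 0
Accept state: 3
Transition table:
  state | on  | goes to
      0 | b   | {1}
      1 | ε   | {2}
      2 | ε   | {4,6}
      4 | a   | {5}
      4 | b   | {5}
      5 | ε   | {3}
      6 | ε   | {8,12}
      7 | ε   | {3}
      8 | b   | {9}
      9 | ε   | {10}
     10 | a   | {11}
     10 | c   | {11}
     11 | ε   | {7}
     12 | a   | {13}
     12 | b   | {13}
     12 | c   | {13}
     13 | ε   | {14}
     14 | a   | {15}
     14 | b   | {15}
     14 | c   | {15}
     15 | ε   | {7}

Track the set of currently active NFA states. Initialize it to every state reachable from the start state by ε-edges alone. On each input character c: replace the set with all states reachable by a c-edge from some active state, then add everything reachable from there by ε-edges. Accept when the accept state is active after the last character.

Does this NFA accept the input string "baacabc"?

Answer: REJECT

Derivation:
S₀ = ε-closure({0}) = {0}
'b' @ 1: {1,2,4,6,8,12}
'a' @ 2: {3,5,13,14}  ✓accept
'a' @ 3: {3,7,15}  ✓accept
'c' @ 4: {}  — state set empty
rest 'abc' ignored (set empty)
after full input: {}  (accept=3 not in)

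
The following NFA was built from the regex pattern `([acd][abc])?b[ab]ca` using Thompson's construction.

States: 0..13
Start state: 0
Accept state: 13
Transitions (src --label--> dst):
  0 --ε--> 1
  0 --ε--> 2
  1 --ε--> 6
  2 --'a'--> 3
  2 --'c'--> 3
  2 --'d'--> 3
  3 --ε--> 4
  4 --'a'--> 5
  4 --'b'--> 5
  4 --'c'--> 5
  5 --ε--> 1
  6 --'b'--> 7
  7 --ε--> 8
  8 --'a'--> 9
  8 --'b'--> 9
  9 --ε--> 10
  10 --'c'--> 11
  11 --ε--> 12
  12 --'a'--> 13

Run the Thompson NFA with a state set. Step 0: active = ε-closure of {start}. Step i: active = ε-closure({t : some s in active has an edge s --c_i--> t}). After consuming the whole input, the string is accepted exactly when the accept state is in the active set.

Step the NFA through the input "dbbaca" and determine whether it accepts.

initial (ε-close {0}): {0,1,2,6}
'd' @ 1: {3,4}
'b' @ 2: {1,5,6}
'b' @ 3: {7,8}
'a' @ 4: {9,10}
'c' @ 5: {11,12}
'a' @ 6: {13}  [accepting]
after full input: {13}  (accept=13 in)

Answer: ACCEPT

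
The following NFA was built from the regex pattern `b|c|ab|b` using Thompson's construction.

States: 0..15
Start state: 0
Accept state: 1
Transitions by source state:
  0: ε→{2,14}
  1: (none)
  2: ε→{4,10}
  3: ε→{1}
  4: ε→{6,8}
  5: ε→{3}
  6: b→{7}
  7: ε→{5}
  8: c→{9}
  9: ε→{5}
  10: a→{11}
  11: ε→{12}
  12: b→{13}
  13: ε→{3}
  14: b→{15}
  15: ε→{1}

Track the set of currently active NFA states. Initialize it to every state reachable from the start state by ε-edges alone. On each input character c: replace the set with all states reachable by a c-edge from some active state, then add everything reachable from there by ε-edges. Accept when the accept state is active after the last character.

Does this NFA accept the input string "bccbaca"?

Answer: REJECT

Steps:
S₀ = ε-closure({0}) = {0,2,4,6,8,10,14}
'b' @ 1: {1,3,5,7,15}  (accept∈set)
'c' @ 2: {}  — no active states
rest 'cbaca' ignored (set empty)
end set {} — state 1 not in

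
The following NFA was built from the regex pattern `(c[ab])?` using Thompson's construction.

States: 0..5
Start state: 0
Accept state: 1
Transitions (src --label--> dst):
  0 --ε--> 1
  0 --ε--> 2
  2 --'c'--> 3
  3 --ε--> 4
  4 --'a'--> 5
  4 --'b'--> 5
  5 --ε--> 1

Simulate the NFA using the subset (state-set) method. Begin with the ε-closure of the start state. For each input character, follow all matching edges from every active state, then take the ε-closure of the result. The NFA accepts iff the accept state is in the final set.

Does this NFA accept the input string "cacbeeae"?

Answer: REJECT

Trace:
initial (ε-close {0}): {0,1,2}
'c' @ 1: {3,4}
'a' @ 2: {1,5}  (accept∈set)
'c' @ 3: {}  — no active states
rest 'beeae' ignored (set empty)
final: {}; accept 1 not in set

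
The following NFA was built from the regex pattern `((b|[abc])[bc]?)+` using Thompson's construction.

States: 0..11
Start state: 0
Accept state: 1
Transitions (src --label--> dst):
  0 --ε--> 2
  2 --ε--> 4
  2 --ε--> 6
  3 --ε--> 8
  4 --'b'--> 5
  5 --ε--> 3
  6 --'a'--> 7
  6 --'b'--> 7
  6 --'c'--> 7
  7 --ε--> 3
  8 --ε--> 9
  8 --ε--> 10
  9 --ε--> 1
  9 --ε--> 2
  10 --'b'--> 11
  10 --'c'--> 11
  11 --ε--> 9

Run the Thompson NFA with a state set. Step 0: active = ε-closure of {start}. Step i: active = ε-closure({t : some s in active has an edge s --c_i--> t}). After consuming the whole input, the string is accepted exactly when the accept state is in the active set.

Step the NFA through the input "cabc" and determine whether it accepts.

start: ε-closure({0}) = {0,2,4,6}
'c' @ 1: {1,2,3,4,6,7,8,9,10}  (accept∈set)
'a' @ 2: {1,2,3,4,6,7,8,9,10}  (accept∈set)
'b' @ 3: {1,2,3,4,5,6,7,8,9,10,11}  (accept∈set)
'c' @ 4: {1,2,3,4,6,7,8,9,10,11}  (accept∈set)
final: {1,2,3,4,6,7,8,9,10,11}; accept 1 in set

Answer: ACCEPT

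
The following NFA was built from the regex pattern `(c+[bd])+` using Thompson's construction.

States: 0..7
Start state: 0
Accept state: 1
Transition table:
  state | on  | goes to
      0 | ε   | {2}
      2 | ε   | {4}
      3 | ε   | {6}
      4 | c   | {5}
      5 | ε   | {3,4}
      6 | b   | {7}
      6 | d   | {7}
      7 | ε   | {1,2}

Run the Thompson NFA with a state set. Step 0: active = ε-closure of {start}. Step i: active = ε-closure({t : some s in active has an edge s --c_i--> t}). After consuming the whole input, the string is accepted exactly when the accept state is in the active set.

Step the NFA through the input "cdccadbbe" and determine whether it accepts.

Answer: REJECT

Trace:
initial (ε-close {0}): {0,2,4}
'c' @ 1: {3,4,5,6}
'd' @ 2: {1,2,4,7}  ✓accept
'c' @ 3: {3,4,5,6}
'c' @ 4: {3,4,5,6}
'a' @ 5: {}  — dead — no transitions
rest 'dbbe' ignored (set empty)
final: {}; accept 1 not in set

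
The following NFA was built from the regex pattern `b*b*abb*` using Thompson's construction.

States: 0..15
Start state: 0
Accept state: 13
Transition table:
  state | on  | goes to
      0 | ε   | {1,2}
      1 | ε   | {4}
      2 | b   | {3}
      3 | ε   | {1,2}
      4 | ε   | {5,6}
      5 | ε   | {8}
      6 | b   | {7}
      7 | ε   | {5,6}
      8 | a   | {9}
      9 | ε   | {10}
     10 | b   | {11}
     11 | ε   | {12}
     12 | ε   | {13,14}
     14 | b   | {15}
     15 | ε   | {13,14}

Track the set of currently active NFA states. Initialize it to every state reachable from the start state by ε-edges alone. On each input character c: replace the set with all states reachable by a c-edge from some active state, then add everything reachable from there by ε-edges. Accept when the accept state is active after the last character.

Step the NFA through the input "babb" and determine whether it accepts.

start: ε-closure({0}) = {0,1,2,4,5,6,8}
'b' @ 1: {1,2,3,4,5,6,7,8}
'a' @ 2: {9,10}
'b' @ 3: {11,12,13,14}  (accept∈set)
'b' @ 4: {13,14,15}  (accept∈set)
end set {13,14,15} — state 13 in

Answer: ACCEPT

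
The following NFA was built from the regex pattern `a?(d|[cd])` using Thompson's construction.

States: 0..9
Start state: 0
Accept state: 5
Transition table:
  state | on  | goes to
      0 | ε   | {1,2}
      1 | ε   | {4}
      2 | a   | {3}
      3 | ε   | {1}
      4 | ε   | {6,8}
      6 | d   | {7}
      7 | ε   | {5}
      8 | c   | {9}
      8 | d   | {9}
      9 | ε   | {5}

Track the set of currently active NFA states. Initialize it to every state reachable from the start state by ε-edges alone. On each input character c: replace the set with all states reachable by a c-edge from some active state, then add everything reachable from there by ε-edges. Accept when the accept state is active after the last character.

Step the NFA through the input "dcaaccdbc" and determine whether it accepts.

Answer: REJECT

Trace:
initial (ε-close {0}): {0,1,2,4,6,8}
'd' @ 1: {5,7,9}  ✓accept
'c' @ 2: {}  — state set empty
rest 'aaccdbc' ignored (set empty)
end set {} — state 5 not in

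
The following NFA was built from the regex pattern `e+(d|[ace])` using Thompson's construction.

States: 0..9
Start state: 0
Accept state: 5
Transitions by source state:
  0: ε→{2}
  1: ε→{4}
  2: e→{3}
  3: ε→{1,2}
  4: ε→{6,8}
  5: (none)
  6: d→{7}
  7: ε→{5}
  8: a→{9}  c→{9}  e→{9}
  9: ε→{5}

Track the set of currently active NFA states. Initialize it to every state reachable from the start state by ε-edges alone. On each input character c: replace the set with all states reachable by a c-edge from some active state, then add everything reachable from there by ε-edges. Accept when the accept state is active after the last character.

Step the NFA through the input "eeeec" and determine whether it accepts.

Answer: ACCEPT

Trace:
start: ε-closure({0}) = {0,2}
'e' @ 1: {1,2,3,4,6,8}
'e' @ 2: {1,2,3,4,5,6,8,9}  ✓accept
'e' @ 3: {1,2,3,4,5,6,8,9}  ✓accept
'e' @ 4: {1,2,3,4,5,6,8,9}  ✓accept
'c' @ 5: {5,9}  ✓accept
after full input: {5,9}  (accept=5 in)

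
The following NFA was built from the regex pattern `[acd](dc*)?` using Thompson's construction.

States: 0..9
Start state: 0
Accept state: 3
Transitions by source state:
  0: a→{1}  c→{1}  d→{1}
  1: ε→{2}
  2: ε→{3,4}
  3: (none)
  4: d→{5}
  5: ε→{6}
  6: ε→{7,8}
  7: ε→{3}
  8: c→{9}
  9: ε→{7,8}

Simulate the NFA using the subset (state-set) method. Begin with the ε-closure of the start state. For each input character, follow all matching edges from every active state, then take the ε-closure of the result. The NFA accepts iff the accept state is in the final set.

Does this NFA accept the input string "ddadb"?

start: ε-closure({0}) = {0}
'd' @ 1: {1,2,3,4}  ✓accept
'd' @ 2: {3,5,6,7,8}  ✓accept
'a' @ 3: {}  — no active states
rest 'db' ignored (set empty)
end set {} — state 3 not in

Answer: REJECT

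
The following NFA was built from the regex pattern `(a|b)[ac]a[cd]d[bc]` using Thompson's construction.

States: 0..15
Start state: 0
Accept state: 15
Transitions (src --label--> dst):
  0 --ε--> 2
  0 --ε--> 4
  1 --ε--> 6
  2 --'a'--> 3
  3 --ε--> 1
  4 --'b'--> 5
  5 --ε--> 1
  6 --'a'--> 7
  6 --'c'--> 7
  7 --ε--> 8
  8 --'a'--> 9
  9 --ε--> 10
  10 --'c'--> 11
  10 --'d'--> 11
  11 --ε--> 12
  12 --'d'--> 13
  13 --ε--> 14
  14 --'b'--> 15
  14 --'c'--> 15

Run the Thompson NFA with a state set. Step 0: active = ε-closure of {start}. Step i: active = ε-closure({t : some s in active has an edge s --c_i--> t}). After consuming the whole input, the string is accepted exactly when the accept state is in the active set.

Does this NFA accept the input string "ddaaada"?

Answer: REJECT

Trace:
initial (ε-close {0}): {0,2,4}
'd' @ 1: {}  — no active states
rest 'daaada' ignored (set empty)
final: {}; accept 15 not in set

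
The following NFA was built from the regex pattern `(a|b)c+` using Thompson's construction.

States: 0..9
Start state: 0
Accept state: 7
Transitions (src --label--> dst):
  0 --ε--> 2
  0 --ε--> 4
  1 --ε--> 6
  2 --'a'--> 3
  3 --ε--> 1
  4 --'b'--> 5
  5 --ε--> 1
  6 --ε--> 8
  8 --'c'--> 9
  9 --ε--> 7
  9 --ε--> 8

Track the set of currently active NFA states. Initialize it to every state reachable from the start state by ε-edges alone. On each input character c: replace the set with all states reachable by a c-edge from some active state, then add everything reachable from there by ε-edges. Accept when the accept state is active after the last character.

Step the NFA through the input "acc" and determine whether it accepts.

Answer: ACCEPT

Steps:
initial (ε-close {0}): {0,2,4}
'a' @ 1: {1,3,6,8}
'c' @ 2: {7,8,9}  [accepting]
'c' @ 3: {7,8,9}  [accepting]
after full input: {7,8,9}  (accept=7 in)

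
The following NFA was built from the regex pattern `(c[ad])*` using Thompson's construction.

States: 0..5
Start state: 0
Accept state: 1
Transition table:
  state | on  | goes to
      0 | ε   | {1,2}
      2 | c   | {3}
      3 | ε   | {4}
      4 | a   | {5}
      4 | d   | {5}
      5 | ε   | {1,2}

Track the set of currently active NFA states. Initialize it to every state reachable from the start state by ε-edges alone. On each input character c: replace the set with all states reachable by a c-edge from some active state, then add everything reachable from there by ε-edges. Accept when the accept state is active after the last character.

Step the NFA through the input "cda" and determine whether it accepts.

S₀ = ε-closure({0}) = {0,1,2}
'c' @ 1: {3,4}
'd' @ 2: {1,2,5}  [accepting]
'a' @ 3: {}  — no active states
final: {}; accept 1 not in set

Answer: REJECT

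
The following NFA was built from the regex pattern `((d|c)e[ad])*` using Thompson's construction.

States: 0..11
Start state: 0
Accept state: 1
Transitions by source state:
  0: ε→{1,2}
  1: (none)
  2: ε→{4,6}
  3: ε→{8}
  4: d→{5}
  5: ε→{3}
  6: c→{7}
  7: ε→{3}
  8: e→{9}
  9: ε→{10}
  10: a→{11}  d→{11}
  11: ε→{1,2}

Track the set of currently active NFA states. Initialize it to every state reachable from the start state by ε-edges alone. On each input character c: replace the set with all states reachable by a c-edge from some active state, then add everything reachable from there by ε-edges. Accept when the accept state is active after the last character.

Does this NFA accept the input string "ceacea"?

Answer: ACCEPT

Derivation:
start: ε-closure({0}) = {0,1,2,4,6}
'c' @ 1: {3,7,8}
'e' @ 2: {9,10}
'a' @ 3: {1,2,4,6,11}  ✓accept
'c' @ 4: {3,7,8}
'e' @ 5: {9,10}
'a' @ 6: {1,2,4,6,11}  ✓accept
final: {1,2,4,6,11}; accept 1 in set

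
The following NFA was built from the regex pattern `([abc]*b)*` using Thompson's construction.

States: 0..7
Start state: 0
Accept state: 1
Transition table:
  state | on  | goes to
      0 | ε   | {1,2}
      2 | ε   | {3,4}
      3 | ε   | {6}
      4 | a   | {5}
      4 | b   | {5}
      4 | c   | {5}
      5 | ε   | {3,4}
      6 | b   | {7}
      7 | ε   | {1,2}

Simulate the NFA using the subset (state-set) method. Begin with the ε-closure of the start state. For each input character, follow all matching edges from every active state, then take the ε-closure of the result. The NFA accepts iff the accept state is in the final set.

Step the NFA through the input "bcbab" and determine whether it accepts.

Answer: ACCEPT

Trace:
start: ε-closure({0}) = {0,1,2,3,4,6}
'b' @ 1: {1,2,3,4,5,6,7}  ✓accept
'c' @ 2: {3,4,5,6}
'b' @ 3: {1,2,3,4,5,6,7}  ✓accept
'a' @ 4: {3,4,5,6}
'b' @ 5: {1,2,3,4,5,6,7}  ✓accept
after full input: {1,2,3,4,5,6,7}  (accept=1 in)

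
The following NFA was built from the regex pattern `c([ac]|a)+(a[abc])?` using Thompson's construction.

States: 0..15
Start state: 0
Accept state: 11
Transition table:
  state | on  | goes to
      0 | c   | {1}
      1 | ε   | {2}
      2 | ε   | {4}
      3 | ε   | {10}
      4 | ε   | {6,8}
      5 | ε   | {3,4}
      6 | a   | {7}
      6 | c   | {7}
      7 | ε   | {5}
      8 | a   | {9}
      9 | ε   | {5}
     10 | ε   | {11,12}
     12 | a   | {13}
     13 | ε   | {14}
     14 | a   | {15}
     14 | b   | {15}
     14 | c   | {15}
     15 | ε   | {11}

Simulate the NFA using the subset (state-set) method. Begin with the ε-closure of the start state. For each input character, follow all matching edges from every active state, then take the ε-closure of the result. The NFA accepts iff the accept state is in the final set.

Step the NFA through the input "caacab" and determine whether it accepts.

Answer: ACCEPT

Trace:
S₀ = ε-closure({0}) = {0}
'c' @ 1: {1,2,4,6,8}
'a' @ 2: {3,4,5,6,7,8,9,10,11,12}  ✓accept
'a' @ 3: {3,4,5,6,7,8,9,10,11,12,13,14}  ✓accept
'c' @ 4: {3,4,5,6,7,8,10,11,12,15}  ✓accept
'a' @ 5: {3,4,5,6,7,8,9,10,11,12,13,14}  ✓accept
'b' @ 6: {11,15}  ✓accept
after full input: {11,15}  (accept=11 in)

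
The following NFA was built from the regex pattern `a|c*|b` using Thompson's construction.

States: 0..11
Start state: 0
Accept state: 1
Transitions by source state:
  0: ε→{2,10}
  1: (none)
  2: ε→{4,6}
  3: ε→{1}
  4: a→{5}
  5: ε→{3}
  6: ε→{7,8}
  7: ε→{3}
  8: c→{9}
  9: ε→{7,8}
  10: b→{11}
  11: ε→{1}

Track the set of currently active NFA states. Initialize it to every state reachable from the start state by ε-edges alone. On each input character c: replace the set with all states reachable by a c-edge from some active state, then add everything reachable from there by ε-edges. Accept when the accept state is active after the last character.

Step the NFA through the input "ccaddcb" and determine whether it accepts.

initial (ε-close {0}): {0,1,2,3,4,6,7,8,10}
'c' @ 1: {1,3,7,8,9}  ✓accept
'c' @ 2: {1,3,7,8,9}  ✓accept
'a' @ 3: {}  — dead — no transitions
rest 'ddcb' ignored (set empty)
after full input: {}  (accept=1 not in)

Answer: REJECT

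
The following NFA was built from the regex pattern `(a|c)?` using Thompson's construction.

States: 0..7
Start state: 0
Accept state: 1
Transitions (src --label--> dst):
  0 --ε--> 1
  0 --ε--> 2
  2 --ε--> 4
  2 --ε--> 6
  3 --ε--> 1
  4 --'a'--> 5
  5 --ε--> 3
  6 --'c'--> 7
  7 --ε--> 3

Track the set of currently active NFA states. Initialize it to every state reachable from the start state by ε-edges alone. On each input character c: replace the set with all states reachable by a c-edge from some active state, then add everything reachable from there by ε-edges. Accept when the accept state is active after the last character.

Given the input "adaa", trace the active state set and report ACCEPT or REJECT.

S₀ = ε-closure({0}) = {0,1,2,4,6}
'a' @ 1: {1,3,5}  ✓accept
'd' @ 2: {}  — dead — no transitions
rest 'aa' ignored (set empty)
final: {}; accept 1 not in set

Answer: REJECT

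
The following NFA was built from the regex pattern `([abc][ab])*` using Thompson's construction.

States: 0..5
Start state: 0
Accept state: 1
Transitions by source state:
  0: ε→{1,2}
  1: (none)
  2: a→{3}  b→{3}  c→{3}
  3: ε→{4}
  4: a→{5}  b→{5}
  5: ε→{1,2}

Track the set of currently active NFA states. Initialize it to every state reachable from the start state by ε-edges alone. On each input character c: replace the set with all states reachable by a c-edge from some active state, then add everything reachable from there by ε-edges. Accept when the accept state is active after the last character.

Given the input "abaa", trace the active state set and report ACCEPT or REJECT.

start: ε-closure({0}) = {0,1,2}
'a' @ 1: {3,4}
'b' @ 2: {1,2,5}  (accept∈set)
'a' @ 3: {3,4}
'a' @ 4: {1,2,5}  (accept∈set)
final: {1,2,5}; accept 1 in set

Answer: ACCEPT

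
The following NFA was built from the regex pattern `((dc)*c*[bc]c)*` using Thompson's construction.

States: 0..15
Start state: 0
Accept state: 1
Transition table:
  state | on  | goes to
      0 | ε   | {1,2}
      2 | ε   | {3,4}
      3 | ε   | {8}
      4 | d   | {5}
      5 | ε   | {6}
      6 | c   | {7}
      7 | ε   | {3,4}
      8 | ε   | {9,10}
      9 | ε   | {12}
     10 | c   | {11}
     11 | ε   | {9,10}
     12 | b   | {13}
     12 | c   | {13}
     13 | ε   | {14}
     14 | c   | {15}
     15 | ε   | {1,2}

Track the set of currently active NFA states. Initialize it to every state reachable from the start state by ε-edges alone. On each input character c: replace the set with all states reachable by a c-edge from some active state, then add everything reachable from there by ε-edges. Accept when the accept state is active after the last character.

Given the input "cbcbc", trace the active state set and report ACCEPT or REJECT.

S₀ = ε-closure({0}) = {0,1,2,3,4,8,9,10,12}
'c' @ 1: {9,10,11,12,13,14}
'b' @ 2: {13,14}
'c' @ 3: {1,2,3,4,8,9,10,12,15}  [accepting]
'b' @ 4: {13,14}
'c' @ 5: {1,2,3,4,8,9,10,12,15}  [accepting]
after full input: {1,2,3,4,8,9,10,12,15}  (accept=1 in)

Answer: ACCEPT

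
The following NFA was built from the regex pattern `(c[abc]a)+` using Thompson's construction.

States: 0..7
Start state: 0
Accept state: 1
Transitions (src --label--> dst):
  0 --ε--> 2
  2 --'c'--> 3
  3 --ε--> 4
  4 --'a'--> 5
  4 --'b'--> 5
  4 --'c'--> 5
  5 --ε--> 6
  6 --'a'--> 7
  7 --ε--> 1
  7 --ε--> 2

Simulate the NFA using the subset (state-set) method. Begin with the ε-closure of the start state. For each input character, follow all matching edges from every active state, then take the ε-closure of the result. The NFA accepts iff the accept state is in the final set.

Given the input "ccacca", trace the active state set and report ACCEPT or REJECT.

Answer: ACCEPT

Trace:
S₀ = ε-closure({0}) = {0,2}
'c' @ 1: {3,4}
'c' @ 2: {5,6}
'a' @ 3: {1,2,7}  ✓accept
'c' @ 4: {3,4}
'c' @ 5: {5,6}
'a' @ 6: {1,2,7}  ✓accept
final: {1,2,7}; accept 1 in set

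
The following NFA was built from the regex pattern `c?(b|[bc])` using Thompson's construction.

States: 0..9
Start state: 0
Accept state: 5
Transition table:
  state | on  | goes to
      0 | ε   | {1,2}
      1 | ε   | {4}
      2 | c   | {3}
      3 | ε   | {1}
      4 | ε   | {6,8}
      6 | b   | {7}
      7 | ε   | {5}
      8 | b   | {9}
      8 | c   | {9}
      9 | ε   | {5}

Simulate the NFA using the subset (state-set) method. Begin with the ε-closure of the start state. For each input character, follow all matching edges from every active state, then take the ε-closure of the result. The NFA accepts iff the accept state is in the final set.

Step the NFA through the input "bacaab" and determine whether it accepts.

initial (ε-close {0}): {0,1,2,4,6,8}
'b' @ 1: {5,7,9}  ✓accept
'a' @ 2: {}  — state set empty
rest 'caab' ignored (set empty)
after full input: {}  (accept=5 not in)

Answer: REJECT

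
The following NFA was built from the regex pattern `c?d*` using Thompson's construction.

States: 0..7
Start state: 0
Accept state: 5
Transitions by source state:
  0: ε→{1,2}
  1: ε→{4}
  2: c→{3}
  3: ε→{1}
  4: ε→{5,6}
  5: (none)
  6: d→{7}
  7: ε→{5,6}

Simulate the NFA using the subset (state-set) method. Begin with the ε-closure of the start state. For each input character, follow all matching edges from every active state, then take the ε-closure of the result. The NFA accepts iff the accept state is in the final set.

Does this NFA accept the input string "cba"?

S₀ = ε-closure({0}) = {0,1,2,4,5,6}
'c' @ 1: {1,3,4,5,6}  (accept∈set)
'b' @ 2: {}  — dead — no transitions
rest 'a' ignored (set empty)
final: {}; accept 5 not in set

Answer: REJECT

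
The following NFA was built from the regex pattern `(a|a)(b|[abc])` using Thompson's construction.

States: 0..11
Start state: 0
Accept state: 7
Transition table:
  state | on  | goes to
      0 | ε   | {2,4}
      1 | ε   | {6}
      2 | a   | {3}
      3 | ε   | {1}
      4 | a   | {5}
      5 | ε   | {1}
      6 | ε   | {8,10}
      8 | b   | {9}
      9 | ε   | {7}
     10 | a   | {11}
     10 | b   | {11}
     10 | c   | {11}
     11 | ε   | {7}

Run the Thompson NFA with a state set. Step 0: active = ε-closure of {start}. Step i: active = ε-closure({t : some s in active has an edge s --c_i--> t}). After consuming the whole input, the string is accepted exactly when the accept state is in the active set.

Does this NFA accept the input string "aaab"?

initial (ε-close {0}): {0,2,4}
'a' @ 1: {1,3,5,6,8,10}
'a' @ 2: {7,11}  [accepting]
'a' @ 3: {}  — state set empty
rest 'b' ignored (set empty)
after full input: {}  (accept=7 not in)

Answer: REJECT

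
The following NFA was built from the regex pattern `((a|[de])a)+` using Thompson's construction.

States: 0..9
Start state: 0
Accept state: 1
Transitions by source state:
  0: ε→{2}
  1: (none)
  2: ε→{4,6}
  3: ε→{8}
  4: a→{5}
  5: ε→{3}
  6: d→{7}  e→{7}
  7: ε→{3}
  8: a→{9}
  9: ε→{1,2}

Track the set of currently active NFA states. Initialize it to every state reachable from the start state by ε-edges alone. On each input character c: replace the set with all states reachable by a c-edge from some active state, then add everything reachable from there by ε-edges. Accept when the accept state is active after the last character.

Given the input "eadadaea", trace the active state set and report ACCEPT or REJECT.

start: ε-closure({0}) = {0,2,4,6}
'e' @ 1: {3,7,8}
'a' @ 2: {1,2,4,6,9}  (accept∈set)
'd' @ 3: {3,7,8}
'a' @ 4: {1,2,4,6,9}  (accept∈set)
'd' @ 5: {3,7,8}
'a' @ 6: {1,2,4,6,9}  (accept∈set)
'e' @ 7: {3,7,8}
'a' @ 8: {1,2,4,6,9}  (accept∈set)
after full input: {1,2,4,6,9}  (accept=1 in)

Answer: ACCEPT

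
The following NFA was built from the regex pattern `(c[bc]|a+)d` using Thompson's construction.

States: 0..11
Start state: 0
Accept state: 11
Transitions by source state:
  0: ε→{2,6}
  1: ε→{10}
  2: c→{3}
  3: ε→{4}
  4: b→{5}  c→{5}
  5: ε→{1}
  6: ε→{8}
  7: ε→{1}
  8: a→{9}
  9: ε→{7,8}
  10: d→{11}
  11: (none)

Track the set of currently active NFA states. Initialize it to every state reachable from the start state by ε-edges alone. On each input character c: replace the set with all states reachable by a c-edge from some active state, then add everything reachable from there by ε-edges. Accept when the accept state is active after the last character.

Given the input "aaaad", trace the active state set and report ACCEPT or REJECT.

initial (ε-close {0}): {0,2,6,8}
'a' @ 1: {1,7,8,9,10}
'a' @ 2: {1,7,8,9,10}
'a' @ 3: {1,7,8,9,10}
'a' @ 4: {1,7,8,9,10}
'd' @ 5: {11}  (accept∈set)
final: {11}; accept 11 in set

Answer: ACCEPT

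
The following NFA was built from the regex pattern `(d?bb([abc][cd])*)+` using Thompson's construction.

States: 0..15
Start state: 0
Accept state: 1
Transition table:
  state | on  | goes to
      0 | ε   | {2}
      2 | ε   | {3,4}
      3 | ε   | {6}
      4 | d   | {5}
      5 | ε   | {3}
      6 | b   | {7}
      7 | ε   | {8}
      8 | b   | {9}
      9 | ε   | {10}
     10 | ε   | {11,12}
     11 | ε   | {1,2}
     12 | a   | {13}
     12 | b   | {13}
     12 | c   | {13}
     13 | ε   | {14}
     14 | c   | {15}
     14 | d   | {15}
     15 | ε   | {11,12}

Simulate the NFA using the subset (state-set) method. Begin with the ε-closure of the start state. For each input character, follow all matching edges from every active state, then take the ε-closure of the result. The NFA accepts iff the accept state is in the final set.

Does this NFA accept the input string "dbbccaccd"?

Answer: ACCEPT

Derivation:
start: ε-closure({0}) = {0,2,3,4,6}
'd' @ 1: {3,5,6}
'b' @ 2: {7,8}
'b' @ 3: {1,2,3,4,6,9,10,11,12}  (accept∈set)
'c' @ 4: {13,14}
'c' @ 5: {1,2,3,4,6,11,12,15}  (accept∈set)
'a' @ 6: {13,14}
'c' @ 7: {1,2,3,4,6,11,12,15}  (accept∈set)
'c' @ 8: {13,14}
'd' @ 9: {1,2,3,4,6,11,12,15}  (accept∈set)
after full input: {1,2,3,4,6,11,12,15}  (accept=1 in)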